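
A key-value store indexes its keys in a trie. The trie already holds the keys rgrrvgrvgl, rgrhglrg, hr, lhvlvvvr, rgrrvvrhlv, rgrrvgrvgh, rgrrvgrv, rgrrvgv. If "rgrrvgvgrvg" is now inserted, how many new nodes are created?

4

"rgrrvgv" is already a path in the trie; the remaining "grvg" must be added.
So 11 − 7 = 4 new nodes.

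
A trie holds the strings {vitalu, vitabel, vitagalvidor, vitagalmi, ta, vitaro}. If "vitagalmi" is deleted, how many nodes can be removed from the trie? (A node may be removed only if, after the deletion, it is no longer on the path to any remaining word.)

2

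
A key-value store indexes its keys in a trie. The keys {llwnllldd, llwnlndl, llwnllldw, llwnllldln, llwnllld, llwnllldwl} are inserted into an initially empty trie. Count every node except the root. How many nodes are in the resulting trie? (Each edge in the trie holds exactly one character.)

Trie structure (* marks end of a word):
(root)
└─ l
   └─ l
      └─ w
         └─ n
            └─ l
               ├─ l
               │  └─ l
               │     └─ d *
               │        ├─ d *
               │        ├─ l
               │        │  └─ n *
               │        └─ w *
               │           └─ l *
               └─ n
                  └─ d
                     └─ l *
Counting every labelled node above: 16.

16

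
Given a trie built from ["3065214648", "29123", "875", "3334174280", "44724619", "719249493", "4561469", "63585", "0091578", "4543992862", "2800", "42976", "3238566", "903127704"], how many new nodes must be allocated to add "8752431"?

4

The longest prefix of "8752431" already in the trie is "875" (length 3).
Each of the 4 remaining characters creates one node.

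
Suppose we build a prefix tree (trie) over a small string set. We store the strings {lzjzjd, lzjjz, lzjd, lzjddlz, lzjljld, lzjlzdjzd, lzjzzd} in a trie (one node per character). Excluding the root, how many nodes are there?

23

Trace insertions, counting only characters that open a new branch:
  "lzjzjd" → 6 new (l, z, j, z, j, d)
  "lzjjz" → prefix "lzj" already present; 2 new (j, z)
  "lzjd" → prefix "lzj" already present; 1 new (d)
  "lzjddlz" → prefix "lzjd" already present; 3 new (d, l, z)
  "lzjljld" → prefix "lzj" already present; 4 new (l, j, l, d)
  "lzjlzdjzd" → prefix "lzjl" already present; 5 new (z, d, j, z, d)
  "lzjzzd" → prefix "lzjz" already present; 2 new (z, d)
Total nodes = 6 + 2 + 1 + 3 + 4 + 5 + 2 = 23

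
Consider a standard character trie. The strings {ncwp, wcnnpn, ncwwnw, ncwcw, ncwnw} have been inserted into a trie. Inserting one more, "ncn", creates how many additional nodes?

"nc" is already a path in the trie; the remaining "n" must be added.
So 3 − 2 = 1 new nodes.

1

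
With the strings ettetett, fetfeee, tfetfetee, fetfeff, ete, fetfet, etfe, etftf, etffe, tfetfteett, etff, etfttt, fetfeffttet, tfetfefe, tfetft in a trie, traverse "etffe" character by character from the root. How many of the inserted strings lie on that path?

Check each prefix of "etffe" against the stored set — each match is an end-marker on the path.
Prefixes of the query that are stored words: "etff", "etffe"
Count: 2

2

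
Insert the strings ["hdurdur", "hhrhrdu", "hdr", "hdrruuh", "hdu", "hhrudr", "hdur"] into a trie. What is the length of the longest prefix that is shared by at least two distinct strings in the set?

Equivalently: take the maximum, over all pairs, of their longest common prefix length.
"hdur" and "hdurdur" agree on "hdur" (4 characters) before diverging; nothing deeper is shared.
Longest shared-prefix length: 4

4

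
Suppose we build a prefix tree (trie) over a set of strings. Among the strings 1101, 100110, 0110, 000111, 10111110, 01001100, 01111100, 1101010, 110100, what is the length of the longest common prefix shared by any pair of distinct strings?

The deepest shared node is where two words last agree before diverging.
"110100" and "1101010" agree on "11010" (5 characters) before diverging; nothing deeper is shared.
Longest shared-prefix length: 5

5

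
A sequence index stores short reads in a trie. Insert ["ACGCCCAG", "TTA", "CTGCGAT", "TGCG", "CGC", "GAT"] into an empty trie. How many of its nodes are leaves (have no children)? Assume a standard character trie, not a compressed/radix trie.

Leaves are exactly the stored words that no other stored word extends.
Those words: "ACGCCCAG", "CGC", "CTGCGAT", "GAT", "TGCG", "TTA"
Leaf count: 6

6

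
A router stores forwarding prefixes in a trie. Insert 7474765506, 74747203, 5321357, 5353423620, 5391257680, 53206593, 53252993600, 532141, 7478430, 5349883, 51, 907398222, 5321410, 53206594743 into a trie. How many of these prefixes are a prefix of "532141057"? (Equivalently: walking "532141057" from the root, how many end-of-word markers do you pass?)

2

Traverse "532141057" character by character; count nodes along the way that are marked as word ends.
Prefixes of the query that are stored words: "532141", "5321410"
Count: 2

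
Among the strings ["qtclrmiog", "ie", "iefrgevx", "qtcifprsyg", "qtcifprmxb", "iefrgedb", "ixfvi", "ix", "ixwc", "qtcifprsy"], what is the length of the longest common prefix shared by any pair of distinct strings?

Look for the deepest trie node that still has at least two words in its subtree.
e.g. "qtcifprsy" and "qtcifprsyg" share the prefix "qtcifprsy" of length 9; no pair shares a longer one.
Longest shared-prefix length: 9

9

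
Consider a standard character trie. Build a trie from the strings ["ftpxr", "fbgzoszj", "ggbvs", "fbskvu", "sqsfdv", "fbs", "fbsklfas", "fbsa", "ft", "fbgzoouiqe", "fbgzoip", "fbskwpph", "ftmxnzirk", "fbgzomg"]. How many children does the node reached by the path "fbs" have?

Walk "fbs" from the root, arriving at one node.
Distinct next characters after "fbs": a, k.
That node has 2 child edges.

2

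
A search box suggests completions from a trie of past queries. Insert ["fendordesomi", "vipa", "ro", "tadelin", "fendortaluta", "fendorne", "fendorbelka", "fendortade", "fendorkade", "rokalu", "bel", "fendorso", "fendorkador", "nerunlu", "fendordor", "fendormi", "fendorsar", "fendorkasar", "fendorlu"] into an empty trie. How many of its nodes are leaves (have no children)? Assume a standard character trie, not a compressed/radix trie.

18

A leaf is a node with no children — equivalently, the end of a word that is not a proper prefix of any other stored word.
Those words: "bel", "fendorbelka", "fendordesomi", "fendordor", "fendorkade", "fendorkador", "fendorkasar", "fendorlu", "fendormi", "fendorne", "fendorsar", "fendorso", "fendortade", "fendortaluta", "nerunlu", "rokalu", "tadelin", "vipa"
Leaf count: 18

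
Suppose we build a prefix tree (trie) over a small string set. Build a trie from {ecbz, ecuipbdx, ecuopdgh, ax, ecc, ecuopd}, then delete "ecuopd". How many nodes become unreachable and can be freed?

0

A node on "ecuopd"'s path can go only if nothing else ends at it or branches off below it.
Every node on "ecuopd" is still needed (e.g. by "ecuopdgh"), so nothing is freed.
Nodes removed: 0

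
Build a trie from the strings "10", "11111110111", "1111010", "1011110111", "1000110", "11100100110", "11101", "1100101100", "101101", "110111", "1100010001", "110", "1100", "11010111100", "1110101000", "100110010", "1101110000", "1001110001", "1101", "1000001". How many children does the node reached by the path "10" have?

Walk "10" from the root, arriving at one node.
Characters that immediately follow "10" among the stored strings: {0, 1}.
That node has 2 child edges.

2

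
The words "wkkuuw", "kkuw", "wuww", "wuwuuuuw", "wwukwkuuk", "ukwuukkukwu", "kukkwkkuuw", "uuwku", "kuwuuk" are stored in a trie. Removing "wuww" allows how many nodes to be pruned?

1

After clearing the end-marker at "wuww", prune upward until reaching a node still needed by another word.
The suffix "w" (1 node) is used only by "wuww"; the node for "wuw" still has the child "u", so pruning stops there.
Nodes removed: 1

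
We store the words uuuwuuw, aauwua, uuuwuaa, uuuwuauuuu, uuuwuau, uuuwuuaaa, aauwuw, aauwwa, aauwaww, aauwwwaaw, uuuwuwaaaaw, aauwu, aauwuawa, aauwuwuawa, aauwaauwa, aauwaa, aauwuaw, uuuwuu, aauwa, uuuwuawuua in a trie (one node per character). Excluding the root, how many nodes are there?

Insert word by word; a character creates a node only if that edge doesn't already exist:
  "uuuwuuw" → 7 new (u, u, u, w, u, u, w)
  "aauwua" → 6 new (a, a, u, w, u, a)
  "uuuwuaa" → prefix "uuuwu" already present; 2 new (a, a)
  "uuuwuauuuu" → prefix "uuuwua" already present; 4 new (u, u, u, u)
  "uuuwuau" → prefix "uuuwuau" already present; 0 new (none)
  "uuuwuuaaa" → prefix "uuuwuu" already present; 3 new (a, a, a)
  "aauwuw" → prefix "aauwu" already present; 1 new (w)
  "aauwwa" → prefix "aauw" already present; 2 new (w, a)
  "aauwaww" → prefix "aauw" already present; 3 new (a, w, w)
  "aauwwwaaw" → prefix "aauww" already present; 4 new (w, a, a, w)
  "uuuwuwaaaaw" → prefix "uuuwu" already present; 6 new (w, a, a, a, a, w)
  "aauwu" → prefix "aauwu" already present; 0 new (none)
  "aauwuawa" → prefix "aauwua" already present; 2 new (w, a)
  "aauwuwuawa" → prefix "aauwuw" already present; 4 new (u, a, w, a)
  "aauwaauwa" → prefix "aauwa" already present; 4 new (a, u, w, a)
  "aauwaa" → prefix "aauwaa" already present; 0 new (none)
  "aauwuaw" → prefix "aauwuaw" already present; 0 new (none)
  "uuuwuu" → prefix "uuuwuu" already present; 0 new (none)
  "aauwa" → prefix "aauwa" already present; 0 new (none)
  "uuuwuawuua" → prefix "uuuwua" already present; 4 new (w, u, u, a)
Total nodes = 7 + 6 + 2 + 4 + 0 + 3 + 1 + 2 + 3 + 4 + 6 + 0 + 2 + 4 + 4 + 0 + 0 + 0 + 0 + 4 = 52

52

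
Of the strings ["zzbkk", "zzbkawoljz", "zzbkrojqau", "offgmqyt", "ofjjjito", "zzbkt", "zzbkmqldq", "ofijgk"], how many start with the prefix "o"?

Filter for entries beginning with "o":
Matches: "offgmqyt", "ofijgk", "ofjjjito"
Count: 3

3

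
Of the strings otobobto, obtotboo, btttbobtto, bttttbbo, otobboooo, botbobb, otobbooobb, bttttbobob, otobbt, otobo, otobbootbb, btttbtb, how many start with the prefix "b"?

5

Traverse to the node for "b", then collect every word in that subtree.
Matches: "botbobb", "btttbobtto", "btttbtb", "bttttbbo", "bttttbobob"
Count: 5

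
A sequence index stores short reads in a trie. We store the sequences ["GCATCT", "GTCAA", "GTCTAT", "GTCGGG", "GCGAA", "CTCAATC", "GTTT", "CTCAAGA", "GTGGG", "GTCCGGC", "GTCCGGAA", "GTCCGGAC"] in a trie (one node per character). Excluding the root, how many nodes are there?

40

Trace insertions, counting only characters that open a new branch:
  "GCATCT" → 6 new (G, C, A, T, C, T)
  "GTCAA" → prefix "G" already present; 4 new (T, C, A, A)
  "GTCTAT" → prefix "GTC" already present; 3 new (T, A, T)
  "GTCGGG" → prefix "GTC" already present; 3 new (G, G, G)
  "GCGAA" → prefix "GC" already present; 3 new (G, A, A)
  "CTCAATC" → 7 new (C, T, C, A, A, T, C)
  "GTTT" → prefix "GT" already present; 2 new (T, T)
  "CTCAAGA" → prefix "CTCAA" already present; 2 new (G, A)
  "GTGGG" → prefix "GT" already present; 3 new (G, G, G)
  "GTCCGGC" → prefix "GTC" already present; 4 new (C, G, G, C)
  "GTCCGGAA" → prefix "GTCCGG" already present; 2 new (A, A)
  "GTCCGGAC" → prefix "GTCCGGA" already present; 1 new (C)
Total nodes = 6 + 4 + 3 + 3 + 3 + 7 + 2 + 2 + 3 + 4 + 2 + 1 = 40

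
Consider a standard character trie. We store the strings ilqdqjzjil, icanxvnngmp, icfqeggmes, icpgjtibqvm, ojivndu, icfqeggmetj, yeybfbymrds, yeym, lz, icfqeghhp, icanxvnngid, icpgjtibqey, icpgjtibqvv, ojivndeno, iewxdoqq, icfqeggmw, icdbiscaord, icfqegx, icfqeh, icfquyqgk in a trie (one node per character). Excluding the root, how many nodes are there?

95

For each word, the new-node count is its length minus the longest prefix already in the trie:
  "ilqdqjzjil" → 10 new (i, l, q, d, q, j, z, j, i, l)
  "icanxvnngmp" → prefix "i" already present; 10 new (c, a, n, x, v, n, n, g, m, p)
  "icfqeggmes" → prefix "ic" already present; 8 new (f, q, e, g, g, m, e, s)
  "icpgjtibqvm" → prefix "ic" already present; 9 new (p, g, j, t, i, b, q, v, m)
  "ojivndu" → 7 new (o, j, i, v, n, d, u)
  "icfqeggmetj" → prefix "icfqeggme" already present; 2 new (t, j)
  "yeybfbymrds" → 11 new (y, e, y, b, f, b, y, m, r, d, s)
  "yeym" → prefix "yey" already present; 1 new (m)
  "lz" → 2 new (l, z)
  "icfqeghhp" → prefix "icfqeg" already present; 3 new (h, h, p)
  "icanxvnngid" → prefix "icanxvnng" already present; 2 new (i, d)
  "icpgjtibqey" → prefix "icpgjtibq" already present; 2 new (e, y)
  "icpgjtibqvv" → prefix "icpgjtibqv" already present; 1 new (v)
  "ojivndeno" → prefix "ojivnd" already present; 3 new (e, n, o)
  "iewxdoqq" → prefix "i" already present; 7 new (e, w, x, d, o, q, q)
  "icfqeggmw" → prefix "icfqeggm" already present; 1 new (w)
  "icdbiscaord" → prefix "ic" already present; 9 new (d, b, i, s, c, a, o, r, d)
  "icfqegx" → prefix "icfqeg" already present; 1 new (x)
  "icfqeh" → prefix "icfqe" already present; 1 new (h)
  "icfquyqgk" → prefix "icfq" already present; 5 new (u, y, q, g, k)
Total nodes = 10 + 10 + 8 + 9 + 7 + 2 + 11 + 1 + 2 + 3 + 2 + 2 + 1 + 3 + 7 + 1 + 9 + 1 + 1 + 5 = 95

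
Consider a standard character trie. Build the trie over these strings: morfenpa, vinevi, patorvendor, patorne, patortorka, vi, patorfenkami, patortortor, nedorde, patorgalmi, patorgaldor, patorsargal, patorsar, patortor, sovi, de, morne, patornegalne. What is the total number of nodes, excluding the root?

76

Insert word by word; a character creates a node only if that edge doesn't already exist:
  "morfenpa" → 8 new (m, o, r, f, e, n, p, a)
  "vinevi" → 6 new (v, i, n, e, v, i)
  "patorvendor" → 11 new (p, a, t, o, r, v, e, n, d, o, r)
  "patorne" → prefix "pator" already present; 2 new (n, e)
  "patortorka" → prefix "pator" already present; 5 new (t, o, r, k, a)
  "vi" → prefix "vi" already present; 0 new (none)
  "patorfenkami" → prefix "pator" already present; 7 new (f, e, n, k, a, m, i)
  "patortortor" → prefix "patortor" already present; 3 new (t, o, r)
  "nedorde" → 7 new (n, e, d, o, r, d, e)
  "patorgalmi" → prefix "pator" already present; 5 new (g, a, l, m, i)
  "patorgaldor" → prefix "patorgal" already present; 3 new (d, o, r)
  "patorsargal" → prefix "pator" already present; 6 new (s, a, r, g, a, l)
  "patorsar" → prefix "patorsar" already present; 0 new (none)
  "patortor" → prefix "patortor" already present; 0 new (none)
  "sovi" → 4 new (s, o, v, i)
  "de" → 2 new (d, e)
  "morne" → prefix "mor" already present; 2 new (n, e)
  "patornegalne" → prefix "patorne" already present; 5 new (g, a, l, n, e)
Total nodes = 8 + 6 + 11 + 2 + 5 + 0 + 7 + 3 + 7 + 5 + 3 + 6 + 0 + 0 + 4 + 2 + 2 + 5 = 76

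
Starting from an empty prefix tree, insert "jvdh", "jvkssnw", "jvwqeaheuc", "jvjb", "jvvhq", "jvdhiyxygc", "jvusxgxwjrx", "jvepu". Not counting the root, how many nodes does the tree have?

40

Trie structure (* marks end of a word):
(root)
└─ j
   └─ v
      ├─ d
      │  └─ h *
      │     └─ i
      │        └─ y
      │           └─ x
      │              └─ y
      │                 └─ g
      │                    └─ c *
      ├─ e
      │  └─ p
      │     └─ u *
      ├─ j
      │  └─ b *
      ├─ k
      │  └─ s
      │     └─ s
      │        └─ n
      │           └─ w *
      ├─ u
      │  └─ s
      │     └─ x
      │        └─ g
      │           └─ x
      │              └─ w
      │                 └─ j
      │                    └─ r
      │                       └─ x *
      ├─ v
      │  └─ h
      │     └─ q *
      └─ w
         └─ q
            └─ e
               └─ a
                  └─ h
                     └─ e
                        └─ u
                           └─ c *
Counting every labelled node above: 40.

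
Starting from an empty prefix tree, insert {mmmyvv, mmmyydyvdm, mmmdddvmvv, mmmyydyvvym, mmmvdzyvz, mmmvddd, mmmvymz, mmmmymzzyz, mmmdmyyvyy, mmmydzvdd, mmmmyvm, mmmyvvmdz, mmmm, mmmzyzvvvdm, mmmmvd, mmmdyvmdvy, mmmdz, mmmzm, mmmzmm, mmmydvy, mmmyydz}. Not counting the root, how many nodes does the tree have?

78

For each word, the new-node count is its length minus the longest prefix already in the trie:
  "mmmyvv" → 6 new (m, m, m, y, v, v)
  "mmmyydyvdm" → prefix "mmmy" already present; 6 new (y, d, y, v, d, m)
  "mmmdddvmvv" → prefix "mmm" already present; 7 new (d, d, d, v, m, v, v)
  "mmmyydyvvym" → prefix "mmmyydyv" already present; 3 new (v, y, m)
  "mmmvdzyvz" → prefix "mmm" already present; 6 new (v, d, z, y, v, z)
  "mmmvddd" → prefix "mmmvd" already present; 2 new (d, d)
  "mmmvymz" → prefix "mmmv" already present; 3 new (y, m, z)
  "mmmmymzzyz" → prefix "mmm" already present; 7 new (m, y, m, z, z, y, z)
  "mmmdmyyvyy" → prefix "mmmd" already present; 6 new (m, y, y, v, y, y)
  "mmmydzvdd" → prefix "mmmy" already present; 5 new (d, z, v, d, d)
  "mmmmyvm" → prefix "mmmmy" already present; 2 new (v, m)
  "mmmyvvmdz" → prefix "mmmyvv" already present; 3 new (m, d, z)
  "mmmm" → prefix "mmmm" already present; 0 new (none)
  "mmmzyzvvvdm" → prefix "mmm" already present; 8 new (z, y, z, v, v, v, d, m)
  "mmmmvd" → prefix "mmmm" already present; 2 new (v, d)
  "mmmdyvmdvy" → prefix "mmmd" already present; 6 new (y, v, m, d, v, y)
  "mmmdz" → prefix "mmmd" already present; 1 new (z)
  "mmmzm" → prefix "mmmz" already present; 1 new (m)
  "mmmzmm" → prefix "mmmzm" already present; 1 new (m)
  "mmmydvy" → prefix "mmmyd" already present; 2 new (v, y)
  "mmmyydz" → prefix "mmmyyd" already present; 1 new (z)
Total nodes = 6 + 6 + 7 + 3 + 6 + 2 + 3 + 7 + 6 + 5 + 2 + 3 + 0 + 8 + 2 + 6 + 1 + 1 + 1 + 2 + 1 = 78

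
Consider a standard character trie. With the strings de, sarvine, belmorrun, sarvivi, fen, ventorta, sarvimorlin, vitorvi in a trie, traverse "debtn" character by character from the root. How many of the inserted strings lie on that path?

1

Traverse "debtn" character by character; count nodes along the way that are marked as word ends.
Prefixes of the query that are stored words: "de"
Count: 1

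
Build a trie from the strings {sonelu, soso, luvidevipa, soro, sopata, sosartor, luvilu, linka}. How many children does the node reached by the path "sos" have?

Follow the path "sos" to its node, then look at its outgoing edges.
Characters that immediately follow "sos" among the stored strings: {a, o}.
That node has 2 child edges.

2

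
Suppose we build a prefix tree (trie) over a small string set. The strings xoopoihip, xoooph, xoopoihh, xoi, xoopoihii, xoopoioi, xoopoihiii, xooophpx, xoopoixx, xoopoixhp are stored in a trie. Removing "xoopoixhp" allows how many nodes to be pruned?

A node on "xoopoixhp"'s path can go only if nothing else ends at it or branches off below it.
The suffix "hp" (2 nodes) is used only by "xoopoixhp"; the node for "xoopoix" still has the child "x", so pruning stops there.
Nodes removed: 2

2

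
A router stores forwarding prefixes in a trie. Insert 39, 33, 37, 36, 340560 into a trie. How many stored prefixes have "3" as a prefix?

5

Filter for entries beginning with "3":
Matches: "33", "340560", "36", "37", "39"
Count: 5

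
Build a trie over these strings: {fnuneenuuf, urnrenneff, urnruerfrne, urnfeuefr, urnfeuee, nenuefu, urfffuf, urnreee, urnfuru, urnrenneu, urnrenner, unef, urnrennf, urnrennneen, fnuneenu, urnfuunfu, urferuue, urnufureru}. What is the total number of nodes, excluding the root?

Count nodes per top-level branch (shared prefixes stored once):
  'f'-branch (fnuneenu, fnuneenuuf): 10 nodes
  'n'-branch (nenuefu): 7 nodes
  'u'-branch (unef, urferuue, urfffuf, urnfeuee, urnfeuefr, urnfuru, urnfuunfu, urnreee, urnrenneff, urnrenner, urnrenneu, urnrennf, urnrennneen, urnruerfrne, urnufureru): 60 nodes
Sum: 77

77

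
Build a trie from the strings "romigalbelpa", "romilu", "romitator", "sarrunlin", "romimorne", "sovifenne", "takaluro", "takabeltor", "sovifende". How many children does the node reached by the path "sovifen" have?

2

Walk "sovifen" from the root, arriving at one node.
Characters that immediately follow "sovifen" among the stored strings: {d, n}.
That node has 2 child edges.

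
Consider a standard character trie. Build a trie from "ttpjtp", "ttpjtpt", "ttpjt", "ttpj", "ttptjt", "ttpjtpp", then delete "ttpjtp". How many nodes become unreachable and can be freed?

0

Walk "ttpjtp" from the leaf back toward the root, removing each node that no remaining word uses.
Every node on "ttpjtp" is still needed (e.g. by "ttpjtpt"), so nothing is freed.
Nodes removed: 0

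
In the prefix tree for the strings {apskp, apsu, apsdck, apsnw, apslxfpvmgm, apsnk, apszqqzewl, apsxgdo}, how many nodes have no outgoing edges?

A leaf is a node with no children — equivalently, the end of a word that is not a proper prefix of any other stored word.
Those words: "apsdck", "apskp", "apslxfpvmgm", "apsnk", "apsnw", "apsu", "apsxgdo", "apszqqzewl"
Leaf count: 8

8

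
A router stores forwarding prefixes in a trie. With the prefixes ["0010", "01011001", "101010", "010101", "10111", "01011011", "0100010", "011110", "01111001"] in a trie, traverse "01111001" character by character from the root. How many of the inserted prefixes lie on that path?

2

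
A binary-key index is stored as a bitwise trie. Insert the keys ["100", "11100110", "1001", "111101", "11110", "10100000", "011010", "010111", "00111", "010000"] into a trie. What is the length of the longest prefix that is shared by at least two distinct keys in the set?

5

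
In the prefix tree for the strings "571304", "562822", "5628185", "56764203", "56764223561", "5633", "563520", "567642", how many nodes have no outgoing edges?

A leaf is a node with no children — equivalently, the end of a word that is not a proper prefix of any other stored word.
Those words: "5628185", "562822", "5633", "563520", "56764203", "56764223561", "571304"
Leaf count: 7

7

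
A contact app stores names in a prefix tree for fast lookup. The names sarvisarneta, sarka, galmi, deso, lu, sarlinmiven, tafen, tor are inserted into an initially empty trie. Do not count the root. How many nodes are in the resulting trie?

40

For each word, the new-node count is its length minus the longest prefix already in the trie:
  "sarvisarneta" → 12 new (s, a, r, v, i, s, a, r, n, e, t, a)
  "sarka" → prefix "sar" already present; 2 new (k, a)
  "galmi" → 5 new (g, a, l, m, i)
  "deso" → 4 new (d, e, s, o)
  "lu" → 2 new (l, u)
  "sarlinmiven" → prefix "sar" already present; 8 new (l, i, n, m, i, v, e, n)
  "tafen" → 5 new (t, a, f, e, n)
  "tor" → prefix "t" already present; 2 new (o, r)
Total nodes = 12 + 2 + 5 + 4 + 2 + 8 + 5 + 2 = 40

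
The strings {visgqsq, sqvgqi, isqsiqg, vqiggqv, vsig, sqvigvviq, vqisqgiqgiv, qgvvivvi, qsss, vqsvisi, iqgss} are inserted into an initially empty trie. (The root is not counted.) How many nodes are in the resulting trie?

63

Trace insertions, counting only characters that open a new branch:
  "visgqsq" → 7 new (v, i, s, g, q, s, q)
  "sqvgqi" → 6 new (s, q, v, g, q, i)
  "isqsiqg" → 7 new (i, s, q, s, i, q, g)
  "vqiggqv" → prefix "v" already present; 6 new (q, i, g, g, q, v)
  "vsig" → prefix "v" already present; 3 new (s, i, g)
  "sqvigvviq" → prefix "sqv" already present; 6 new (i, g, v, v, i, q)
  "vqisqgiqgiv" → prefix "vqi" already present; 8 new (s, q, g, i, q, g, i, v)
  "qgvvivvi" → 8 new (q, g, v, v, i, v, v, i)
  "qsss" → prefix "q" already present; 3 new (s, s, s)
  "vqsvisi" → prefix "vq" already present; 5 new (s, v, i, s, i)
  "iqgss" → prefix "i" already present; 4 new (q, g, s, s)
Total nodes = 7 + 6 + 7 + 6 + 3 + 6 + 8 + 8 + 3 + 5 + 4 = 63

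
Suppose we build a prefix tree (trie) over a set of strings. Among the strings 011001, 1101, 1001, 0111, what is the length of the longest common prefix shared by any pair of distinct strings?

3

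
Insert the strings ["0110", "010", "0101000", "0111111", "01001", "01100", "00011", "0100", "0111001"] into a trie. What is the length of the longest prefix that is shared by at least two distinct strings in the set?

4

Look for the deepest trie node that still has at least two words in its subtree.
e.g. "0100" and "01001" share the prefix "0100" of length 4; no pair shares a longer one.
Longest shared-prefix length: 4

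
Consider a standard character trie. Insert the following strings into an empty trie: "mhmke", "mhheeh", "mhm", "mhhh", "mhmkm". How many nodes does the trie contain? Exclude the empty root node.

11

Trace insertions, counting only characters that open a new branch:
  "mhmke" → 5 new (m, h, m, k, e)
  "mhheeh" → prefix "mh" already present; 4 new (h, e, e, h)
  "mhm" → prefix "mhm" already present; 0 new (none)
  "mhhh" → prefix "mhh" already present; 1 new (h)
  "mhmkm" → prefix "mhmk" already present; 1 new (m)
Total nodes = 5 + 4 + 0 + 1 + 1 = 11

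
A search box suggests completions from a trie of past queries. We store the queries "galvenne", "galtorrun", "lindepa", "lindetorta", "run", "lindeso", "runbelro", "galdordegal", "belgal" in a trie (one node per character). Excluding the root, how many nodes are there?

For each word, the new-node count is its length minus the longest prefix already in the trie:
  "galvenne" → 8 new (g, a, l, v, e, n, n, e)
  "galtorrun" → prefix "gal" already present; 6 new (t, o, r, r, u, n)
  "lindepa" → 7 new (l, i, n, d, e, p, a)
  "lindetorta" → prefix "linde" already present; 5 new (t, o, r, t, a)
  "run" → 3 new (r, u, n)
  "lindeso" → prefix "linde" already present; 2 new (s, o)
  "runbelro" → prefix "run" already present; 5 new (b, e, l, r, o)
  "galdordegal" → prefix "gal" already present; 8 new (d, o, r, d, e, g, a, l)
  "belgal" → 6 new (b, e, l, g, a, l)
Total nodes = 8 + 6 + 7 + 5 + 3 + 2 + 5 + 8 + 6 = 50

50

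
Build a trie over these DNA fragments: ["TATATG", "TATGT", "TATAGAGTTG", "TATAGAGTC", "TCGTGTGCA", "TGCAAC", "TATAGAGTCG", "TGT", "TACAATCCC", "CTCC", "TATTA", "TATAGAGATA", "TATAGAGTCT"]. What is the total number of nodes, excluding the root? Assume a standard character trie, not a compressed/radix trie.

47

Count nodes per top-level branch (shared prefixes stored once):
  'C'-branch (CTCC): 4 nodes
  'T'-branch (TACAATCCC, TATAGAGATA, TATAGAGTC, TATAGAGTCG, TATAGAGTCT, TATAGAGTTG, TATATG, TATGT, TATTA, TCGTGTGCA, TGCAAC, TGT): 43 nodes
Sum: 47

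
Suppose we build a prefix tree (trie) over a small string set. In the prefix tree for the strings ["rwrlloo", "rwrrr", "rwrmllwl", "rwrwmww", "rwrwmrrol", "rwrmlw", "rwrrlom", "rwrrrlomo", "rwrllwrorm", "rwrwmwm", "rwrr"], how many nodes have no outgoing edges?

Leaves are exactly the stored words that no other stored word extends.
Those words: "rwrlloo", "rwrllwrorm", "rwrmllwl", "rwrmlw", "rwrrlom", "rwrrrlomo", "rwrwmrrol", "rwrwmwm", "rwrwmww"
Leaf count: 9

9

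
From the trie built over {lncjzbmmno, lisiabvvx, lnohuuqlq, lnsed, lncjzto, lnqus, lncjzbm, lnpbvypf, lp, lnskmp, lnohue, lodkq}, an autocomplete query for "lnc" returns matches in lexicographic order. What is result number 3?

lncjzto

DFS of the "lnc" subtree visits, in order: "lncjzbm", "lncjzbmmno", "lncjzto"
The 3rd is lncjzto.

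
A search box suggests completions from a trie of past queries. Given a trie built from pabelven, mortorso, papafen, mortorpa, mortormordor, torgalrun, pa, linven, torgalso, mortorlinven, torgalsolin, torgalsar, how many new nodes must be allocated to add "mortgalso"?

Walking "mortgalso" from the root, the first 4 characters ("mort") follow existing edges; "g" is the first miss.
So 9 − 4 = 5 new nodes.

5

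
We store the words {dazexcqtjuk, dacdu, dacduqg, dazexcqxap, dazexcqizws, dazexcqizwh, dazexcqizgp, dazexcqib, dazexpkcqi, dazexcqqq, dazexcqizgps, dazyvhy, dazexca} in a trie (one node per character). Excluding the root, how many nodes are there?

40

Trace insertions, counting only characters that open a new branch:
  "dazexcqtjuk" → 11 new (d, a, z, e, x, c, q, t, j, u, k)
  "dacdu" → prefix "da" already present; 3 new (c, d, u)
  "dacduqg" → prefix "dacdu" already present; 2 new (q, g)
  "dazexcqxap" → prefix "dazexcq" already present; 3 new (x, a, p)
  "dazexcqizws" → prefix "dazexcq" already present; 4 new (i, z, w, s)
  "dazexcqizwh" → prefix "dazexcqizw" already present; 1 new (h)
  "dazexcqizgp" → prefix "dazexcqiz" already present; 2 new (g, p)
  "dazexcqib" → prefix "dazexcqi" already present; 1 new (b)
  "dazexpkcqi" → prefix "dazex" already present; 5 new (p, k, c, q, i)
  "dazexcqqq" → prefix "dazexcq" already present; 2 new (q, q)
  "dazexcqizgps" → prefix "dazexcqizgp" already present; 1 new (s)
  "dazyvhy" → prefix "daz" already present; 4 new (y, v, h, y)
  "dazexca" → prefix "dazexc" already present; 1 new (a)
Total nodes = 11 + 3 + 2 + 3 + 4 + 1 + 2 + 1 + 5 + 2 + 1 + 4 + 1 = 40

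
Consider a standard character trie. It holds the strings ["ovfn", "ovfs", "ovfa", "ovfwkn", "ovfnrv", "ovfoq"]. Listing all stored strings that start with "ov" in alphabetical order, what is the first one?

ovfa

DFS of the "ov" subtree visits, in order: "ovfa", "ovfn", "ovfnrv", "ovfoq", "ovfs", "ovfwkn"
The 1st is ovfa.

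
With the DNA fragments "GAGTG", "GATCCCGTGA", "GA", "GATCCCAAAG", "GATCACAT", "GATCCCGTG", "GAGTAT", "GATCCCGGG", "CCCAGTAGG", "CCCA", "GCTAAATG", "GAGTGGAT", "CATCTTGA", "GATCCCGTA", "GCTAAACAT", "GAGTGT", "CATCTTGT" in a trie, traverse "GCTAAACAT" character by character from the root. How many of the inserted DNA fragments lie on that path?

Check each prefix of "GCTAAACAT" against the stored set — each match is an end-marker on the path.
Prefixes of the query that are stored words: "GCTAAACAT"
Count: 1

1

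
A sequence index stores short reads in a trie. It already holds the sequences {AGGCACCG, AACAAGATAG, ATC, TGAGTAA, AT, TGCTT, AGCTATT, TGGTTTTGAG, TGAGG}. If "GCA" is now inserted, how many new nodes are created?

3

"GCA" shares no prefix with any stored word, so all 3 characters open new nodes.
3 − 0 = 3 new nodes.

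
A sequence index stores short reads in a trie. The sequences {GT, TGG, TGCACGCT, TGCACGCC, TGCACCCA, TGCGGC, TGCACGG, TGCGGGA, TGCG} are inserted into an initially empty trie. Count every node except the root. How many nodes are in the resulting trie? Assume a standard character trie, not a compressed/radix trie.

21

Trie structure (* marks end of a word):
(root)
├─ G
│  └─ T *
└─ T
   └─ G
      ├─ C
      │  ├─ A
      │  │  └─ C
      │  │     ├─ C
      │  │     │  └─ C
      │  │     │     └─ A *
      │  │     └─ G
      │  │        ├─ C
      │  │        │  ├─ C *
      │  │        │  └─ T *
      │  │        └─ G *
      │  └─ G *
      │     └─ G
      │        ├─ C *
      │        └─ G
      │           └─ A *
      └─ G *
Counting every labelled node above: 21.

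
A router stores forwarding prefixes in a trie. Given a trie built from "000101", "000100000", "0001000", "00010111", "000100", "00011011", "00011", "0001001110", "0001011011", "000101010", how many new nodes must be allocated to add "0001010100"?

"000101010" is already a path in the trie; the remaining "0" must be added.
Each of the 1 remaining characters creates one node.

1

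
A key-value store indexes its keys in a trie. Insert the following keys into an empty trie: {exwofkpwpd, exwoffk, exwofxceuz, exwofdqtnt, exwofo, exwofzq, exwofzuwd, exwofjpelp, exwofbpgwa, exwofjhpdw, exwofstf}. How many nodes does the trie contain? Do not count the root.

Trace insertions, counting only characters that open a new branch:
  "exwofkpwpd" → 10 new (e, x, w, o, f, k, p, w, p, d)
  "exwoffk" → prefix "exwof" already present; 2 new (f, k)
  "exwofxceuz" → prefix "exwof" already present; 5 new (x, c, e, u, z)
  "exwofdqtnt" → prefix "exwof" already present; 5 new (d, q, t, n, t)
  "exwofo" → prefix "exwof" already present; 1 new (o)
  "exwofzq" → prefix "exwof" already present; 2 new (z, q)
  "exwofzuwd" → prefix "exwofz" already present; 3 new (u, w, d)
  "exwofjpelp" → prefix "exwof" already present; 5 new (j, p, e, l, p)
  "exwofbpgwa" → prefix "exwof" already present; 5 new (b, p, g, w, a)
  "exwofjhpdw" → prefix "exwofj" already present; 4 new (h, p, d, w)
  "exwofstf" → prefix "exwof" already present; 3 new (s, t, f)
Total nodes = 10 + 2 + 5 + 5 + 1 + 2 + 3 + 5 + 5 + 4 + 3 = 45

45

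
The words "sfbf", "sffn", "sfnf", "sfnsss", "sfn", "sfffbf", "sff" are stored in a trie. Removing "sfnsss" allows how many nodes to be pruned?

Walk "sfnsss" from the leaf back toward the root, removing each node that no remaining word uses.
The suffix "sss" (3 nodes) is used only by "sfnsss"; the node for "sfn" still has the child "f", so pruning stops there.
Nodes removed: 3

3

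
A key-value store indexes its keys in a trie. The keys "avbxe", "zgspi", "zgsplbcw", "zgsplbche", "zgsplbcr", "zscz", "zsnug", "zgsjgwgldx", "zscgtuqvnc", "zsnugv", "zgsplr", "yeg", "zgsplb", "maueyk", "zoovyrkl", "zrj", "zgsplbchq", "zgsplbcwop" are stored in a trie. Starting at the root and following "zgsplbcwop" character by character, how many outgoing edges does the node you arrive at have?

Follow the path "zgsplbcwop" to its node, then look at its outgoing edges.
No stored string extends past "zgsplbcwop".
That node has 0 child edges.

0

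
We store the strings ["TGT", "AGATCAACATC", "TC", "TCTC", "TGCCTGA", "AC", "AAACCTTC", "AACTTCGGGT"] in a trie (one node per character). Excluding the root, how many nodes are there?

38

Count nodes per top-level branch (shared prefixes stored once):
  'A'-branch (AAACCTTC, AACTTCGGGT, AC, AGATCAACATC): 27 nodes
  'T'-branch (TC, TCTC, TGCCTGA, TGT): 11 nodes
Sum: 38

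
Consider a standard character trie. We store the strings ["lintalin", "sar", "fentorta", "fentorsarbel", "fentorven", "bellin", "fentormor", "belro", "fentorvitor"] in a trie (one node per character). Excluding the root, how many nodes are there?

43

Insert word by word; a character creates a node only if that edge doesn't already exist:
  "lintalin" → 8 new (l, i, n, t, a, l, i, n)
  "sar" → 3 new (s, a, r)
  "fentorta" → 8 new (f, e, n, t, o, r, t, a)
  "fentorsarbel" → prefix "fentor" already present; 6 new (s, a, r, b, e, l)
  "fentorven" → prefix "fentor" already present; 3 new (v, e, n)
  "bellin" → 6 new (b, e, l, l, i, n)
  "fentormor" → prefix "fentor" already present; 3 new (m, o, r)
  "belro" → prefix "bel" already present; 2 new (r, o)
  "fentorvitor" → prefix "fentorv" already present; 4 new (i, t, o, r)
Total nodes = 8 + 3 + 8 + 6 + 3 + 6 + 3 + 2 + 4 = 43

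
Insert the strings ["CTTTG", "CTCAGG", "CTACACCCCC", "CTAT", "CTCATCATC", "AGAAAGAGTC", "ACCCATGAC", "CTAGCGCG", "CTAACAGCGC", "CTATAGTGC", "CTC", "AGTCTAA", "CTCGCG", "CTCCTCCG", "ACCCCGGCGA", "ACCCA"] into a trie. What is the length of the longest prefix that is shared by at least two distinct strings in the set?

The deepest shared node is where two words last agree before diverging.
"ACCCA" and "ACCCATGAC" agree on "ACCCA" (5 characters) before diverging; nothing deeper is shared.
Longest shared-prefix length: 5

5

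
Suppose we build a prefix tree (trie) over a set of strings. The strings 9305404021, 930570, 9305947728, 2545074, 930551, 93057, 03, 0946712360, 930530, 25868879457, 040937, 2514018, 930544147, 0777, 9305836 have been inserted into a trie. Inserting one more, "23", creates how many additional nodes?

1

The longest prefix of "23" already in the trie is "2" (length 1).
Each of the 1 remaining characters creates one node.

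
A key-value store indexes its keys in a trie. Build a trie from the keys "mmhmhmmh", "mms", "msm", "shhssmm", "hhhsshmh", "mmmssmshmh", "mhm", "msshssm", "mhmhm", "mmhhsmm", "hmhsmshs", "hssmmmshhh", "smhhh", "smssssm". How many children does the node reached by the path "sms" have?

1

Follow the path "sms" to its node, then look at its outgoing edges.
Distinct next characters after "sms": s.
That node has 1 child edge.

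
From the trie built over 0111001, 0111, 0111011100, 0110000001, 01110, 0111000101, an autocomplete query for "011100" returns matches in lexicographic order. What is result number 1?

DFS of the "011100" subtree visits, in order: "0111000101", "0111001"
Position 1: 0111000101

0111000101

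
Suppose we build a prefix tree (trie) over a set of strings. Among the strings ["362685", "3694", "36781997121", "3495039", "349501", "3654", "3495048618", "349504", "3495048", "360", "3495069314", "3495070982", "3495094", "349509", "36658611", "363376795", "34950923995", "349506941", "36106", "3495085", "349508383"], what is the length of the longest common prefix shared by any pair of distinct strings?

7

The deepest shared node is where two words last agree before diverging.
"3495048" and "3495048618" agree on "3495048" (7 characters) before diverging; nothing deeper is shared.
Longest shared-prefix length: 7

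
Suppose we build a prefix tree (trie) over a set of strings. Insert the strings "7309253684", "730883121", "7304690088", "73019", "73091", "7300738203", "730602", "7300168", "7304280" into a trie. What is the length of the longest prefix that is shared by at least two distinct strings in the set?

The deepest shared node is where two words last agree before diverging.
"7300168" and "7300738203" agree on "7300" (4 characters) before diverging; nothing deeper is shared.
Longest shared-prefix length: 4

4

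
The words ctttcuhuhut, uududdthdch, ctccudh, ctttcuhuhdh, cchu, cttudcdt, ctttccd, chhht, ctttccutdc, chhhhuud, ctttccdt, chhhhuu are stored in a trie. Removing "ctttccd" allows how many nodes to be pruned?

After clearing the end-marker at "ctttccd", prune upward until reaching a node still needed by another word.
Every node on "ctttccd" is still needed (e.g. by "ctttccdt"), so nothing is freed.
Nodes removed: 0

0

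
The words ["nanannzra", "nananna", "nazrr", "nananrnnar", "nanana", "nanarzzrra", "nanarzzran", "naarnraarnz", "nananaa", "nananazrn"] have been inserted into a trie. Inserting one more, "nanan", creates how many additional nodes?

Every character of "nanan" already lies on an existing path (it is a prefix of some stored word).
No new nodes are needed: 0.

0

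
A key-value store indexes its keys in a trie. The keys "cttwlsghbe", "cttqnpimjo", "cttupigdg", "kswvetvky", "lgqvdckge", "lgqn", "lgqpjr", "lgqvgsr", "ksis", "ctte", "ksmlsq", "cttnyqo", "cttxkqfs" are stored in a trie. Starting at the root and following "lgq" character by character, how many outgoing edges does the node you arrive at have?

3

The children of the "lgq" node are the distinct next characters among strings starting with "lgq".
Characters that immediately follow "lgq" among the stored strings: {n, p, v}.
That node has 3 child edges.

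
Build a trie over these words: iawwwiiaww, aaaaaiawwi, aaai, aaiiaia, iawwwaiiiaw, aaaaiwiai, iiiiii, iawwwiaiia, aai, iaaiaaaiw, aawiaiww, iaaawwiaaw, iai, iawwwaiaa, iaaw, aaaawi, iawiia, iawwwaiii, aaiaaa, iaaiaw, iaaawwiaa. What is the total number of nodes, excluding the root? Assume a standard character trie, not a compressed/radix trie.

79

Trace insertions, counting only characters that open a new branch:
  "iawwwiiaww" → 10 new (i, a, w, w, w, i, i, a, w, w)
  "aaaaaiawwi" → 10 new (a, a, a, a, a, i, a, w, w, i)
  "aaai" → prefix "aaa" already present; 1 new (i)
  "aaiiaia" → prefix "aa" already present; 5 new (i, i, a, i, a)
  "iawwwaiiiaw" → prefix "iawww" already present; 6 new (a, i, i, i, a, w)
  "aaaaiwiai" → prefix "aaaa" already present; 5 new (i, w, i, a, i)
  "iiiiii" → prefix "i" already present; 5 new (i, i, i, i, i)
  "iawwwiaiia" → prefix "iawwwi" already present; 4 new (a, i, i, a)
  "aai" → prefix "aai" already present; 0 new (none)
  "iaaiaaaiw" → prefix "ia" already present; 7 new (a, i, a, a, a, i, w)
  "aawiaiww" → prefix "aa" already present; 6 new (w, i, a, i, w, w)
  "iaaawwiaaw" → prefix "iaa" already present; 7 new (a, w, w, i, a, a, w)
  "iai" → prefix "ia" already present; 1 new (i)
  "iawwwaiaa" → prefix "iawwwai" already present; 2 new (a, a)
  "iaaw" → prefix "iaa" already present; 1 new (w)
  "aaaawi" → prefix "aaaa" already present; 2 new (w, i)
  "iawiia" → prefix "iaw" already present; 3 new (i, i, a)
  "iawwwaiii" → prefix "iawwwaiii" already present; 0 new (none)
  "aaiaaa" → prefix "aai" already present; 3 new (a, a, a)
  "iaaiaw" → prefix "iaaia" already present; 1 new (w)
  "iaaawwiaa" → prefix "iaaawwiaa" already present; 0 new (none)
Total nodes = 10 + 10 + 1 + 5 + 6 + 5 + 5 + 4 + 0 + 7 + 6 + 7 + 1 + 2 + 1 + 2 + 3 + 0 + 3 + 1 + 0 = 79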